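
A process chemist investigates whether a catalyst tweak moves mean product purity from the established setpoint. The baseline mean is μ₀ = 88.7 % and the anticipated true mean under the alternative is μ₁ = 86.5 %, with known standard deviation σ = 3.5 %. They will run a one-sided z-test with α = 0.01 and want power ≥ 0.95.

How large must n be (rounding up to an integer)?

n = 40

Standardized effect: d = |μ₁ − μ₀| / σ = |86.5 − 88.7| / 3.5 = 0.6286
For power 0.95 need Φ(δ − z_{0.01}) = 0.95, so δ = z_{0.01} + z_{0.05} = 2.326 + 1.645 = 3.971.
δ = d·√n ⇒ n = (δ/d)² = (3.971 / 0.6286)² = 39.91.
Rounding up, n = 40.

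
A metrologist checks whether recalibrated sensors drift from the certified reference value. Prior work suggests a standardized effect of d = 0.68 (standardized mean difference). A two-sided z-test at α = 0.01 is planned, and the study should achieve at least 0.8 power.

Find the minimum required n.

n = 26

For power 0.8 need Φ(δ − z_{0.005}) = 0.8, so δ = z_{0.005} + z_{0.20} = 2.576 + 0.842 = 3.417.
(The Φ(−δ − z_{α/2}) term is vanishingly small for δ > 0 and is dropped in the standard sample-size formula.)
δ = d·√n ⇒ n = (δ/d)² = (3.417 / 0.68)² = 25.26.
Rounding up, n = 26.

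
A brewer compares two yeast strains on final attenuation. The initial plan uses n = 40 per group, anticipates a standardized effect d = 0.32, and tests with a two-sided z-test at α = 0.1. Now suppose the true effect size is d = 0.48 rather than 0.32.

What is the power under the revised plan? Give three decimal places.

With d = 0.48: δ = d·√(n/2) = 0.48 × √(40/2) = 2.1466. Critical value z_{0.05} = 1.645.
Revised power = Φ(δ − 1.645) + Φ(−δ − 1.645) = Φ(0.502) + Φ(-3.791) = 0.6921 + 0.0001 = 0.6922.

Power ≈ 0.692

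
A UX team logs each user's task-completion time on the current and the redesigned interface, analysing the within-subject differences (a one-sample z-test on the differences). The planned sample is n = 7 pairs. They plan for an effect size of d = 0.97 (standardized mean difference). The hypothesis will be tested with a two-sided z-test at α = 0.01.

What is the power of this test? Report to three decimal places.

Power ≈ 0.496

Noncentrality parameter: δ = d·√n = 0.97 × √7 = 2.5664
Critical value for a two-sided test at α = 0.01: z_{α/2} = 2.576.
Power = Φ(δ − 2.576) + Φ(−δ − 2.576) = Φ(-0.009) + Φ(-5.142) = 0.4962 + 0.0000 = 0.4962.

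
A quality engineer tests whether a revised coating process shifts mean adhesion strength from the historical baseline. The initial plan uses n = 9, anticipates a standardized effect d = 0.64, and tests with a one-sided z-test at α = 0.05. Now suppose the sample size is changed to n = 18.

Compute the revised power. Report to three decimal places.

Power ≈ 0.858

With n = 18: δ = d·√n = 0.64 × √18 = 2.7153. Critical value z_{0.05} = 1.645.
Revised power = P(Z > 1.645 − δ) = Φ(1.070) = 0.8578.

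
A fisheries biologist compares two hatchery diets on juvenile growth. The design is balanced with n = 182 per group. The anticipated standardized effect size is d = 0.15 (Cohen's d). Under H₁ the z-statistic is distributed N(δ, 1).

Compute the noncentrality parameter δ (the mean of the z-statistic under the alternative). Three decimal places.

δ = d·√(n/2) = 0.15 × √(182/2) = 1.4309

δ ≈ 1.431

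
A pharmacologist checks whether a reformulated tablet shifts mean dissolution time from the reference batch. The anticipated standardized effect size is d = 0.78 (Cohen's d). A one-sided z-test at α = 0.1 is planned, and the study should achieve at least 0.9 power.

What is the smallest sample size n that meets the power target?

For power 0.9 need Φ(δ − z_{0.1}) = 0.9, so δ = z_{0.1} + z_{0.10} = 1.282 + 1.282 = 2.563.
δ = d·√n ⇒ n = (δ/d)² = (2.563 / 0.78)² = 10.80.
Rounding up, n = 11.

n = 11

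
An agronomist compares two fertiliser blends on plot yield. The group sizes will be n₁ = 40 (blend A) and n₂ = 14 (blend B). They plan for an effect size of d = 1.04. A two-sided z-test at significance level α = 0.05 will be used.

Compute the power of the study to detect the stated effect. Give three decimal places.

Power ≈ 0.918

Noncentrality parameter: δ = d / √(1/n₁ + 1/n₂) = 1.04 / √(1/40 + 1/14) = 3.3491
Critical value for a two-sided test at α = 0.05: z_{α/2} = 1.960.
Power = Φ(δ − 1.960) + Φ(−δ − 1.960) = Φ(1.389) + Φ(-5.309) = 0.9176 + 0.0000 = 0.9176.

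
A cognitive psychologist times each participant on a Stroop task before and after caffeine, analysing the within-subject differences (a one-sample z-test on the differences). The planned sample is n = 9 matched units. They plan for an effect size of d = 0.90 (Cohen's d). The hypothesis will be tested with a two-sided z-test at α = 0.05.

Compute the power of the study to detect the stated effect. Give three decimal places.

Noncentrality parameter: δ = d·√n = 0.90 × √9 = 2.7000
Two-sided α = 0.05 → critical value z_{0.025} = 1.960.
Power = Φ(δ − 1.960) + Φ(−δ − 1.960) = Φ(0.740) + Φ(-4.660) = 0.7704 + 0.0000 = 0.7704.

Power ≈ 0.770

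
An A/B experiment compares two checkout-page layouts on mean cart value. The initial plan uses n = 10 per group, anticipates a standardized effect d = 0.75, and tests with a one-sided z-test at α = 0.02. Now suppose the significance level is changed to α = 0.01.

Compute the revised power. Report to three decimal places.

δ = d·√(n/2) = 0.75 × √(10/2) = 1.6771 (unchanged). New critical value: z_{0.01} = 2.326.
Revised power = Φ(δ − 2.326) = Φ(-0.649) = 0.2581.

Power ≈ 0.258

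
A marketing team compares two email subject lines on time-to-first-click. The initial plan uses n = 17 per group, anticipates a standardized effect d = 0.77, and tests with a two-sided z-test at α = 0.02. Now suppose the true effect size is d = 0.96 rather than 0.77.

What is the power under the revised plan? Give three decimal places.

With d = 0.96: δ = d·√(n/2) = 0.96 × √(17/2) = 2.7989. Critical value z_{0.01} = 2.326.
Revised power = Φ(δ − 2.326) + Φ(−δ − 2.326) = Φ(0.473) + Φ(-5.125) = 0.6817 + 0.0000 = 0.6817.

Power ≈ 0.682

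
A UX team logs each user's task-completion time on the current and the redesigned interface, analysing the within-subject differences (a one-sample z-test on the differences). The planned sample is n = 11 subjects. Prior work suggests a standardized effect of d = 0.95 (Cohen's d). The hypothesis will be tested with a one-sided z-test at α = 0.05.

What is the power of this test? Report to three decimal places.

Power ≈ 0.934

Noncentrality parameter: δ = d·√n = 0.95 × √11 = 3.1508
Critical value for a one-sided test at α = 0.05: z_α = 1.645.
Power = Φ(δ − 1.645) = Φ(1.506) = 0.9340.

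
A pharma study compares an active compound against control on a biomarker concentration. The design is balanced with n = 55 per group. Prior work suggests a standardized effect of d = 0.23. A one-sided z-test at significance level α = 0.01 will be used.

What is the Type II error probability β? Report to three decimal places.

Noncentrality parameter: δ = d·√(n/2) = 0.23 × √(55/2) = 1.2061
One-sided α = 0.01 → critical value z_{0.01} = 2.326.
Power = P(Z > 2.326 − δ) = Φ(-1.120) = 0.1313.
Type II error: β = 1 − power = 1 − 0.1313 = 0.8687.

β ≈ 0.869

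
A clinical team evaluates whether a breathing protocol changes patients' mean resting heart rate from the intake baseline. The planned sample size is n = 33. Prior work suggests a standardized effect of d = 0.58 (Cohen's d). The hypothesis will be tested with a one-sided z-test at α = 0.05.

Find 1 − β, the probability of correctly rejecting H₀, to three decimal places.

Noncentrality parameter: δ = d·√n = 0.58 × √33 = 3.3318
One-sided α = 0.05 → critical value z_{0.05} = 1.645.
Power = P(Z > 1.645 − δ) = Φ(1.687) = 0.9542.

Power ≈ 0.954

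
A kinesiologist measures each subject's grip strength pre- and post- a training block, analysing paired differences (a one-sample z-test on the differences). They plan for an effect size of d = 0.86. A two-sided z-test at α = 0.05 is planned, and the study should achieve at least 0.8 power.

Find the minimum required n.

For power 0.8 need Φ(δ − z_{0.025}) = 0.8, so δ = z_{0.025} + z_{0.20} = 1.960 + 0.842 = 2.802.
(The Φ(−δ − z_{α/2}) term is vanishingly small for δ > 0 and is dropped in the standard sample-size formula.)
δ = d·√n ⇒ n = (δ/d)² = (2.802 / 0.86)² = 10.61.
Round up to the next whole unit.

n = 11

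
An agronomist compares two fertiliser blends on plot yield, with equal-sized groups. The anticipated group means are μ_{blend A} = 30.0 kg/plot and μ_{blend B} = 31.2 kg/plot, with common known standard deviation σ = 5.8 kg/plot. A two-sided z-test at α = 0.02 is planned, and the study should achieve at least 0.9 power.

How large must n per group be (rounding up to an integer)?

n = 609 per group

Standardized effect: d = |μ_{blend A} − μ_{blend B}| / σ = |30.0 − 31.2| / 5.8 = 0.2069
For power 0.9 need Φ(δ − z_{0.01}) = 0.9, so δ = z_{0.01} + z_{0.10} = 2.326 + 1.282 = 3.608.
(The Φ(−δ − z_{α/2}) term is vanishingly small for δ > 0 and is dropped in the standard sample-size formula.)
δ = d·√(n/2) ⇒ n = 2(δ/d)² = 2 × (3.608 / 0.2069)² = 608.18.
Round up to the next whole unit.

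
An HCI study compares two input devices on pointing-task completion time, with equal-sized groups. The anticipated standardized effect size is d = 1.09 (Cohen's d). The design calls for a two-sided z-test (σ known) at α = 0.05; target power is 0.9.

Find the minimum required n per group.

Set Φ(δ − 1.960) = 0.9; then δ − 1.960 = Φ⁻¹(0.9) = 1.282, giving δ = 3.242.
(Ignoring the negligible lower-tail rejection probability gives the usual closed-form inversion.)
δ = d·√(n/2) ⇒ n = 2(δ/d)² = 2 × (3.242 / 1.09)² = 17.69.
Round up to the next whole unit.

n = 18 per group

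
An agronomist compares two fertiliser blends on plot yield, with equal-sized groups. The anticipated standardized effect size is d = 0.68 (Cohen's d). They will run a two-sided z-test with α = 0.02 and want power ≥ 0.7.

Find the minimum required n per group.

For power 0.7 need Φ(δ − z_{0.01}) = 0.7, so δ = z_{0.01} + z_{0.30} = 2.326 + 0.524 = 2.851.
(Ignoring the negligible lower-tail rejection probability gives the usual closed-form inversion.)
δ = d·√(n/2) ⇒ n = 2(δ/d)² = 2 × (2.851 / 0.68)² = 35.15.
Rounding up, n = 36 per group.

n = 36 per group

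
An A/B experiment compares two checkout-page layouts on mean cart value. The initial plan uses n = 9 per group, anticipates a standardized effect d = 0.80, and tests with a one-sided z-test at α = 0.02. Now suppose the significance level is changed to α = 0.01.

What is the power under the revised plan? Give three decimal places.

δ = d·√(n/2) = 0.80 × √(9/2) = 1.6971 (unchanged). New critical value: z_{0.01} = 2.326.
Revised power = P(Z > 2.326 − δ) = Φ(-0.629) = 0.2646.

Power ≈ 0.265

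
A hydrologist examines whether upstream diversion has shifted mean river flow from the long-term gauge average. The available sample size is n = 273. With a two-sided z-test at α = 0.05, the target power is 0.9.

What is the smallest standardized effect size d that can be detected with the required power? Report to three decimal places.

Need Φ(δ − 1.960) = 0.9, so δ = 1.960 + 1.282 = 3.242.
(The second rejection-region term Φ(−δ − z_{α/2}) is negligible and dropped.)
δ = d·√n ⇒ d = δ/√n = 3.242/√273 = 0.1962.

d ≈ 0.196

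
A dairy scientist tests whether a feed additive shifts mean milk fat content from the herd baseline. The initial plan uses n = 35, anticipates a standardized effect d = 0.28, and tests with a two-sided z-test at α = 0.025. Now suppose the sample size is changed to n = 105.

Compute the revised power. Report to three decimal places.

With n = 105: δ = d·√n = 0.28 × √105 = 2.8691. Critical value z_{0.0125} = 2.241.
Revised power = Φ(δ − 2.241) + Φ(−δ − 2.241) = Φ(0.628) + Φ(-5.111) = 0.7349 + 0.0000 = 0.7349.

Power ≈ 0.735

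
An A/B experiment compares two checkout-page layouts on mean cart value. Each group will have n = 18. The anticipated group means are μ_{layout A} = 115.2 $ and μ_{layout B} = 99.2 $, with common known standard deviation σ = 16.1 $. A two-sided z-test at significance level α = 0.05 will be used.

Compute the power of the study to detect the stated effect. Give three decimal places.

Standardized effect: d = |μ_{layout A} − μ_{layout B}| / σ = |115.2 − 99.2| / 16.1 = 0.9938
Noncentrality parameter: δ = d·√(n/2) = 0.9938 × √(18/2) = 2.9814
Critical value for a two-sided test at α = 0.05: z_{α/2} = 1.960.
Power = Φ(δ − 1.960) + Φ(−δ − 1.960) = Φ(1.021) + Φ(-4.941) = 0.8465 + 0.0000 = 0.8465.

Power ≈ 0.846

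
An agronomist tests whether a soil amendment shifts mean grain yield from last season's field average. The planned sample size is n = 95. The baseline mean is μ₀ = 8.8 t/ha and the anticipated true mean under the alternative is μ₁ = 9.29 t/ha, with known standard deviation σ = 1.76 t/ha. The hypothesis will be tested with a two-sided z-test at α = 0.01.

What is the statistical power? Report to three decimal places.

Standardized effect: d = |μ₁ − μ₀| / σ = |9.29 − 8.8| / 1.76 = 0.2784
Noncentrality parameter: δ = d·√n = 0.2784 × √95 = 2.7136
Two-sided α = 0.01 → critical value z_{0.005} = 2.576.
Power = Φ(δ − 2.576) + Φ(−δ − 2.576) = Φ(0.138) + Φ(-5.289) = 0.5548 + 0.0000 = 0.5548.

Power ≈ 0.555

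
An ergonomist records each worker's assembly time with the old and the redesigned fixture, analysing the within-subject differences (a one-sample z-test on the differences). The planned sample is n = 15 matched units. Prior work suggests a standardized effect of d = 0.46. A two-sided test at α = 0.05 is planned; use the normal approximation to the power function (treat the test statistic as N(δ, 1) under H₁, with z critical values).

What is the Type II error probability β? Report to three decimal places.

β ≈ 0.571

Noncentrality parameter: δ = d·√n = 0.46 × √15 = 1.7816
Two-sided α = 0.05 → critical value z_{0.025} = 1.960.
Power = Φ(δ − 1.960) + Φ(−δ − 1.960) = Φ(-0.178) + Φ(-3.742) = 0.4292 + 0.0001 = 0.4293.
Type II error: β = 1 − power = 1 − 0.4293 = 0.5707.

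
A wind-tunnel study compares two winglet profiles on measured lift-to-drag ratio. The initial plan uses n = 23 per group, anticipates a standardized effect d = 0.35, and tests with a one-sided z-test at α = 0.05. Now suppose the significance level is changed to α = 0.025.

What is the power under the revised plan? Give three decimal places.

Power ≈ 0.220

δ = d·√(n/2) = 0.35 × √(23/2) = 1.1869 (unchanged). New critical value: z_{0.025} = 1.960.
Revised power = P(Z > 1.960 − δ) = Φ(-0.773) = 0.2197.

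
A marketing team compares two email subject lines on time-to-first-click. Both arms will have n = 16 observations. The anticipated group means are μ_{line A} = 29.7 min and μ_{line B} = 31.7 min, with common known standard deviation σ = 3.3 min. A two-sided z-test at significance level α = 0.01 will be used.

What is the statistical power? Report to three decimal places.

Standardized effect: d = |μ_{line A} − μ_{line B}| / σ = |29.7 − 31.7| / 3.3 = 0.6061
Noncentrality parameter: δ = d·√(n/2) = 0.6061 × √(16/2) = 1.7142
Two-sided α = 0.01 → critical value z_{0.005} = 2.576.
Power = Φ(δ − 2.576) + Φ(−δ − 2.576) = Φ(-0.862) + Φ(-4.290) = 0.1944 + 0.0000 = 0.1945.

Power ≈ 0.194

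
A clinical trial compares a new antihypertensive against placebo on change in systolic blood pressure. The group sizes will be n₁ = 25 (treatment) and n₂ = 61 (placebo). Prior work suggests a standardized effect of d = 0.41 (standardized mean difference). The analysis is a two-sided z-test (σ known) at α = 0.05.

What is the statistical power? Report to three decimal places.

Noncentrality parameter: δ = d / √(1/n₁ + 1/n₂) = 0.41 / √(1/25 + 1/61) = 1.7265
Two-sided α = 0.05 → critical value z_{0.025} = 1.960.
Power = Φ(δ − 1.960) + Φ(−δ − 1.960) = Φ(-0.233) + Φ(-3.686) = 0.4077 + 0.0001 = 0.4078.

Power ≈ 0.408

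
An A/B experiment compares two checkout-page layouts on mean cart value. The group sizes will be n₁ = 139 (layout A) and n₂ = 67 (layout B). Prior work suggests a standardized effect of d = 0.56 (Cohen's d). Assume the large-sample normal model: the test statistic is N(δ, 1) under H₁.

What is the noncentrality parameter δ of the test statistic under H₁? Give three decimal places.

The noncentrality parameter scales effect size by the design's sample-size factor: δ = d / √(1/n₁ + 1/n₂) = 0.56 / √(1/139 + 1/67) = 3.7653

δ ≈ 3.765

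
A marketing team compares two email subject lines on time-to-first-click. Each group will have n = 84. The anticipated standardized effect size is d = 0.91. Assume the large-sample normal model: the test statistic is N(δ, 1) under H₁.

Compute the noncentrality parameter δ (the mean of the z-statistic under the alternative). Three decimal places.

The noncentrality parameter scales effect size by the design's sample-size factor: δ = d·√(n/2) = 0.91 × √(84/2) = 5.8975

δ ≈ 5.897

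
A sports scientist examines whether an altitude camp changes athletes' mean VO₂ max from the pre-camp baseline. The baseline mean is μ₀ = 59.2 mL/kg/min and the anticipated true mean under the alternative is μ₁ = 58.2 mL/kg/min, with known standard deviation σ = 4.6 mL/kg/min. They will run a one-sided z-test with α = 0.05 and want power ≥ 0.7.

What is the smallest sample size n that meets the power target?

n = 100

Standardized effect: d = |μ₁ − μ₀| / σ = |58.2 − 59.2| / 4.6 = 0.2174
Set Φ(δ − 1.645) = 0.7; then δ − 1.645 = Φ⁻¹(0.7) = 0.524, giving δ = 2.169.
δ = d·√n ⇒ n = (δ/d)² = (2.169 / 0.2174)² = 99.57.
Rounding up, n = 100.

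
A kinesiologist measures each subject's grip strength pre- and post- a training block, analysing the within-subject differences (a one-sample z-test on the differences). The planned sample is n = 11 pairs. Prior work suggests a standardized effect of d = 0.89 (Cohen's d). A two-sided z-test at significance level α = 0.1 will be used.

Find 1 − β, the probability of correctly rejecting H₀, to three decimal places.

Power ≈ 0.904

Noncentrality parameter: δ = d·√n = 0.89 × √11 = 2.9518
Critical value for a two-sided test at α = 0.1: z_{α/2} = 1.645.
Power = Φ(δ − 1.645) + Φ(−δ − 1.645) = Φ(1.307) + Φ(-4.597) = 0.9044 + 0.0000 = 0.9044.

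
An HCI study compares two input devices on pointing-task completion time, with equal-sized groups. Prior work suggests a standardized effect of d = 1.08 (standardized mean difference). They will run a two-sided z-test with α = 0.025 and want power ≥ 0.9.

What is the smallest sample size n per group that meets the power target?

n = 22 per group

For power 0.9 need Φ(δ − z_{0.0125}) = 0.9, so δ = z_{0.0125} + z_{0.10} = 2.241 + 1.282 = 3.523.
(Ignoring the negligible lower-tail rejection probability gives the usual closed-form inversion.)
δ = d·√(n/2) ⇒ n = 2(δ/d)² = 2 × (3.523 / 1.08)² = 21.28.
Round up to the next whole unit.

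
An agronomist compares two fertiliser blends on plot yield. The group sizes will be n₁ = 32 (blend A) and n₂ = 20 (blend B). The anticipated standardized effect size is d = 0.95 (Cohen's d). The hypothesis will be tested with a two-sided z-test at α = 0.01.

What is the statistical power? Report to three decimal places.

Power ≈ 0.775

Noncentrality parameter: δ = d / √(1/n₁ + 1/n₂) = 0.95 / √(1/32 + 1/20) = 3.3328
Critical value for a two-sided test at α = 0.01: z_{α/2} = 2.576.
Power = Φ(δ − 2.576) + Φ(−δ − 2.576) = Φ(0.757) + Φ(-5.909) = 0.7755 + 0.0000 = 0.7755.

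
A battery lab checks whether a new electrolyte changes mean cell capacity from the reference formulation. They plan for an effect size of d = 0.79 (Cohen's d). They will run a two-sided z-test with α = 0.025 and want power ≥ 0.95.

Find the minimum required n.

For power 0.95 need Φ(δ − z_{0.0125}) = 0.95, so δ = z_{0.0125} + z_{0.05} = 2.241 + 1.645 = 3.886.
(The Φ(−δ − z_{α/2}) term is vanishingly small for δ > 0 and is dropped in the standard sample-size formula.)
δ = d·√n ⇒ n = (δ/d)² = (3.886 / 0.79)² = 24.20.
Rounding up, n = 25.

n = 25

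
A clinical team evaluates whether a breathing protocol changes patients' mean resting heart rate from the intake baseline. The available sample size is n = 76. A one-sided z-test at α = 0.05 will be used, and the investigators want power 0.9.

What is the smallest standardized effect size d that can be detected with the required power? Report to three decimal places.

d ≈ 0.336

Required noncentrality: δ = z_{0.05} + z_{0.10} = 1.645 + 1.282 = 2.926.
δ = d·√n ⇒ d = δ/√n = 2.926/√76 = 0.3357.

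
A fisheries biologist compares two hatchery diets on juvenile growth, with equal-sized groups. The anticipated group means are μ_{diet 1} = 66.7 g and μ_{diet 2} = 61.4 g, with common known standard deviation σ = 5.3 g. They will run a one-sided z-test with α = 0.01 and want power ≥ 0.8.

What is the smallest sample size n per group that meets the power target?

n = 21 per group

Standardized effect: d = |μ_{diet 1} − μ_{diet 2}| / σ = |66.7 − 61.4| / 5.3 = 1.0000
For power 0.8 need Φ(δ − z_{0.01}) = 0.8, so δ = z_{0.01} + z_{0.20} = 2.326 + 0.842 = 3.168.
δ = d·√(n/2) ⇒ n = 2(δ/d)² = 2 × (3.168 / 1.0000)² = 20.07.
Rounding up, n = 21 per group.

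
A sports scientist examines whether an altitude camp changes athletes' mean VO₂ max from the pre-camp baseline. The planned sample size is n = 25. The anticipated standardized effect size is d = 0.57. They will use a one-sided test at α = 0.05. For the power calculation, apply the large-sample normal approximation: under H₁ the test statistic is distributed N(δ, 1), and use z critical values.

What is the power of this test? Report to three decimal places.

Noncentrality parameter: δ = d·√n = 0.57 × √25 = 2.8500
One-sided α = 0.05 → critical value z_{0.05} = 1.645.
Power = Φ(δ − 1.645) = Φ(1.205) = 0.8859.

Power ≈ 0.886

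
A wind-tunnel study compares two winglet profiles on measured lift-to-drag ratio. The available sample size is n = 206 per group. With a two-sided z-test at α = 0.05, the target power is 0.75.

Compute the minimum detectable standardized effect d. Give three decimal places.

Required noncentrality: δ = z_{0.025} + z_{0.25} = 1.960 + 0.674 = 2.634.
(Lower-tail contribution to power is negligible for δ > 0.)
δ = d·√(n/2) ⇒ d = δ/√(n/2) = 2.634/√(206/2) = 0.2596.

d ≈ 0.260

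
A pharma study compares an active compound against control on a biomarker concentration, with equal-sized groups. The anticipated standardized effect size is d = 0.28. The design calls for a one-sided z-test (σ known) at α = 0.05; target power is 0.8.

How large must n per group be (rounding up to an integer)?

For power 0.8 need Φ(δ − z_{0.05}) = 0.8, so δ = z_{0.05} + z_{0.20} = 1.645 + 0.842 = 2.486.
δ = d·√(n/2) ⇒ n = 2(δ/d)² = 2 × (2.486 / 0.28)² = 157.72.
Round up to the next whole unit.

n = 158 per group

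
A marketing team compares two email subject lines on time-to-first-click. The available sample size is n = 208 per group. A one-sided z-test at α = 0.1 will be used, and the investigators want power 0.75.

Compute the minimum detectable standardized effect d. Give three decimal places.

d ≈ 0.192

Required noncentrality: δ = z_{0.1} + z_{0.25} = 1.282 + 0.674 = 1.956.
δ = d·√(n/2) ⇒ d = δ/√(n/2) = 1.956/√(208/2) = 0.1918.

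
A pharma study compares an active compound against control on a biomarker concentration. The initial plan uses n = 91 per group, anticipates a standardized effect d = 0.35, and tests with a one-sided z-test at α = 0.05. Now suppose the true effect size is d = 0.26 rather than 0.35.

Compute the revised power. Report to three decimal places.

With d = 0.26: δ = d·√(n/2) = 0.26 × √(91/2) = 1.7538. Critical value z_{0.05} = 1.645.
Revised power = P(Z > 1.645 − δ) = Φ(0.109) = 0.5434.

Power ≈ 0.543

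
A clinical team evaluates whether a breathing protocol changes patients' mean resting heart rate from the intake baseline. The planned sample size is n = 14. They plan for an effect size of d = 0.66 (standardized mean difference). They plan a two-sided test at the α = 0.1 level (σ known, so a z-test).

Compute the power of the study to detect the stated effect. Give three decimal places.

Power ≈ 0.795

Noncentrality parameter: δ = d·√n = 0.66 × √14 = 2.4695
Two-sided α = 0.1 → critical value z_{0.05} = 1.645.
Power = Φ(δ − 1.645) + Φ(−δ − 1.645) = Φ(0.825) + Φ(-4.114) = 0.7952 + 0.0000 = 0.7952.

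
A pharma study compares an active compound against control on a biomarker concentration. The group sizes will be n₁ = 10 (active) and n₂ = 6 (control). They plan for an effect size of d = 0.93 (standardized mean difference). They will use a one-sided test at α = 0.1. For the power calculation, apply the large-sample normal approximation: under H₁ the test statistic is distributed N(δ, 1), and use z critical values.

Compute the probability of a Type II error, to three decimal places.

β ≈ 0.302

Noncentrality parameter: δ = d / √(1/n₁ + 1/n₂) = 0.93 / √(1/10 + 1/6) = 1.8009
One-sided α = 0.1 → critical value z_{0.1} = 1.282.
Power = P(Z > 1.282 − δ) = Φ(0.519) = 0.6983.
Type II error: β = 1 − power = 1 − 0.6983 = 0.3017.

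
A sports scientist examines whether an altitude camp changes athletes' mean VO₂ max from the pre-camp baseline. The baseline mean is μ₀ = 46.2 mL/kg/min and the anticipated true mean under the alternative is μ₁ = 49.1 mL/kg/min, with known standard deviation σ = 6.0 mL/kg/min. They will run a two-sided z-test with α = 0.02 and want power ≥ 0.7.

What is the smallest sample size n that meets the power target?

Standardized effect: d = |μ₁ − μ₀| / σ = |49.1 − 46.2| / 6.0 = 0.4833
Set Φ(δ − 2.326) = 0.7; then δ − 2.326 = Φ⁻¹(0.7) = 0.524, giving δ = 2.851.
(Ignoring the negligible lower-tail rejection probability gives the usual closed-form inversion.)
δ = d·√n ⇒ n = (δ/d)² = (2.851 / 0.4833)² = 34.79.
Rounding up, n = 35.

n = 35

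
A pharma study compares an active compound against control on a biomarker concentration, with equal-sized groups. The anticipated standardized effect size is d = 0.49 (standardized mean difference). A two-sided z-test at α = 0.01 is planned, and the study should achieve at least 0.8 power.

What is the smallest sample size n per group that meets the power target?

For power 0.8 need Φ(δ − z_{0.005}) = 0.8, so δ = z_{0.005} + z_{0.20} = 2.576 + 0.842 = 3.417.
(For δ > 0 the lower-tail rejection region contributes negligibly to power, so the one-term inversion is standard.)
δ = d·√(n/2) ⇒ n = 2(δ/d)² = 2 × (3.417 / 0.49)² = 97.28.
Rounding up, n = 98 per group.

n = 98 per group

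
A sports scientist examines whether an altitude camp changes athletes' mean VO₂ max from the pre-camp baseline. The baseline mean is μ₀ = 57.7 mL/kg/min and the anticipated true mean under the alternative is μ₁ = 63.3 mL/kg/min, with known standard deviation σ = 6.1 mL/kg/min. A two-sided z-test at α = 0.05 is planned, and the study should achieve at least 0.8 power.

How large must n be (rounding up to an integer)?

n = 10

Standardized effect: d = |μ₁ − μ₀| / σ = |63.3 − 57.7| / 6.1 = 0.9180
Set Φ(δ − 1.960) = 0.8; then δ − 1.960 = Φ⁻¹(0.8) = 0.842, giving δ = 2.802.
(Ignoring the negligible lower-tail rejection probability gives the usual closed-form inversion.)
δ = d·√n ⇒ n = (δ/d)² = (2.802 / 0.9180)² = 9.31.
Round up to the next whole unit.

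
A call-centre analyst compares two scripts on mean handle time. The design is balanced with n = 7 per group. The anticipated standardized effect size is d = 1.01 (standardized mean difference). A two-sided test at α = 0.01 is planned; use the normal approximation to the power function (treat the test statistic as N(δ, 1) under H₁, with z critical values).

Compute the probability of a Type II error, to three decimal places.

Noncentrality parameter: δ = d·√(n/2) = 1.01 × √(7/2) = 1.8895
Critical value for a two-sided test at α = 0.01: z_{α/2} = 2.576.
Power = Φ(δ − 2.576) + Φ(−δ − 2.576) = Φ(-0.686) + Φ(-4.465) = 0.2463 + 0.0000 = 0.2463.
Type II error: β = 1 − power = 1 − 0.2463 = 0.7537.

β ≈ 0.754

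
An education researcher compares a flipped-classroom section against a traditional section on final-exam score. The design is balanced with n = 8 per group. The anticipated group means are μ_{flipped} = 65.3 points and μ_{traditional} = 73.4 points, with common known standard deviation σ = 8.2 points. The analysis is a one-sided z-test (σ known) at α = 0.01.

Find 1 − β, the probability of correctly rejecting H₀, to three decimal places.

Standardized effect: d = |μ_{flipped} − μ_{traditional}| / σ = |65.3 − 73.4| / 8.2 = 0.9878
Noncentrality parameter: δ = d·√(n/2) = 0.9878 × √(8/2) = 1.9756
Critical value for a one-sided test at α = 0.01: z_α = 2.326.
Power = Φ(δ − 2.326) = Φ(-0.351) = 0.3629.

Power ≈ 0.363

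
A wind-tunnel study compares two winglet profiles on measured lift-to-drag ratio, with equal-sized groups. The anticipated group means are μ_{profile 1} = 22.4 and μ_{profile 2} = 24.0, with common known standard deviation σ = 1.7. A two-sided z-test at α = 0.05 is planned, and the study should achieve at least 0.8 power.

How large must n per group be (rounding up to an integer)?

n = 18 per group

Standardized effect: d = |μ_{profile 1} − μ_{profile 2}| / σ = |22.4 − 24.0| / 1.7 = 0.9412
Set Φ(δ − 1.960) = 0.8; then δ − 1.960 = Φ⁻¹(0.8) = 0.842, giving δ = 2.802.
(The Φ(−δ − z_{α/2}) term is vanishingly small for δ > 0 and is dropped in the standard sample-size formula.)
δ = d·√(n/2) ⇒ n = 2(δ/d)² = 2 × (2.802 / 0.9412)² = 17.72.
Rounding up, n = 18 per group.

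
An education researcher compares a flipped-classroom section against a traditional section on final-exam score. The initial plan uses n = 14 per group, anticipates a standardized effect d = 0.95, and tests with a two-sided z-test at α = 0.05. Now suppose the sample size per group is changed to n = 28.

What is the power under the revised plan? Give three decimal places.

With n = 28 per group: δ = d·√(n/2) = 0.95 × √(28/2) = 3.5546. Critical value z_{0.025} = 1.960.
Revised power = Φ(δ − 1.960) + Φ(−δ − 1.960) = Φ(1.595) + Φ(-5.515) = 0.9446 + 0.0000 = 0.9446.

Power ≈ 0.945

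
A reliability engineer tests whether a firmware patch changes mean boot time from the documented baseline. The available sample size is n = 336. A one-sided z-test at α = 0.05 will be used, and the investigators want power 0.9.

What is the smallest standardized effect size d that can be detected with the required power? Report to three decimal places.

Required noncentrality: δ = z_{0.05} + z_{0.10} = 1.645 + 1.282 = 2.926.
δ = d·√n ⇒ d = δ/√n = 2.926/√336 = 0.1596.

d ≈ 0.160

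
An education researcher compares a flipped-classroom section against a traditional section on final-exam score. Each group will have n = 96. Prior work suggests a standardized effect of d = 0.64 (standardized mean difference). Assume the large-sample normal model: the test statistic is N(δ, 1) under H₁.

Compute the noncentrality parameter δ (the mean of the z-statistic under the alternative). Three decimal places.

δ ≈ 4.434

δ = d·√(n/2) = 0.64 × √(96/2) = 4.4341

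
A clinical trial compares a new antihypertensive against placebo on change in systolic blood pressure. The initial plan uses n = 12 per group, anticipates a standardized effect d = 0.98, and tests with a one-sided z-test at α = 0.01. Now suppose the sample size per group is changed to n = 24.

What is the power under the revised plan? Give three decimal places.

With n = 24 per group: δ = d·√(n/2) = 0.98 × √(24/2) = 3.3948. Critical value z_{0.01} = 2.326.
Revised power = Φ(δ − 2.326) = Φ(1.068) = 0.8573.

Power ≈ 0.857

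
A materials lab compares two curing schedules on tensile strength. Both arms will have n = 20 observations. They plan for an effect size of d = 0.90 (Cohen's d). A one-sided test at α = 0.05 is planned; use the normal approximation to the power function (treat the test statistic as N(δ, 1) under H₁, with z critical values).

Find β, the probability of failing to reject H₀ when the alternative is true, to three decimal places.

β ≈ 0.115

Noncentrality parameter: δ = d·√(n/2) = 0.90 × √(20/2) = 2.8460
Critical value for a one-sided test at α = 0.05: z_α = 1.645.
Power = P(Z > 1.645 − δ) = Φ(1.201) = 0.8852.
Type II error: β = 1 − power = 1 − 0.8852 = 0.1148.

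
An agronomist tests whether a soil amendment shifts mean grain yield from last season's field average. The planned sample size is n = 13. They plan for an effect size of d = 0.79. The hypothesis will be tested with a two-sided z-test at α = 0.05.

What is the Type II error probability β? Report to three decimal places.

Noncentrality parameter: δ = d·√n = 0.79 × √13 = 2.8484
Critical value for a two-sided test at α = 0.05: z_{α/2} = 1.960.
Power = Φ(δ − 1.960) + Φ(−δ − 1.960) = Φ(0.888) + Φ(-4.808) = 0.8128 + 0.0000 = 0.8128.
Type II error: β = 1 − power = 1 − 0.8128 = 0.1872.

β ≈ 0.187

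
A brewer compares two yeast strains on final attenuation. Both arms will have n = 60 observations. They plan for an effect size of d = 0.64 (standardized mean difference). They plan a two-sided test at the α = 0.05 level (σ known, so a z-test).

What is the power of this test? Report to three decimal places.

Power ≈ 0.939

Noncentrality parameter: δ = d·√(n/2) = 0.64 × √(60/2) = 3.5054
Critical value for a two-sided test at α = 0.05: z_{α/2} = 1.960.
Power = Φ(δ − 1.960) + Φ(−δ − 1.960) = Φ(1.545) + Φ(-5.465) = 0.9389 + 0.0000 = 0.9389.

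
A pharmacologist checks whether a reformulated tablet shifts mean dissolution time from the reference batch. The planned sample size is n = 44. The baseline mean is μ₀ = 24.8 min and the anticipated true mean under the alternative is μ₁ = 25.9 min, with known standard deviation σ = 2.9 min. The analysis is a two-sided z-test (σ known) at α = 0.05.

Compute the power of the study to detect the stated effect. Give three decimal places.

Power ≈ 0.711

Standardized effect: d = |μ₁ − μ₀| / σ = |25.9 − 24.8| / 2.9 = 0.3793
Noncentrality parameter: δ = d·√n = 0.3793 × √44 = 2.5161
Critical value for a two-sided test at α = 0.05: z_{α/2} = 1.960.
Power = Φ(δ − 1.960) + Φ(−δ − 1.960) = Φ(0.556) + Φ(-4.476) = 0.7109 + 0.0000 = 0.7109.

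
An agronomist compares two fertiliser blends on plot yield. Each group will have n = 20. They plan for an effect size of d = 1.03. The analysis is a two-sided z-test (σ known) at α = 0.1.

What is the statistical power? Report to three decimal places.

Power ≈ 0.947

Noncentrality parameter: δ = d·√(n/2) = 1.03 × √(20/2) = 3.2571
Two-sided α = 0.1 → critical value z_{0.05} = 1.645.
Power = Φ(δ − 1.645) + Φ(−δ − 1.645) = Φ(1.612) + Φ(-4.902) = 0.9466 + 0.0000 = 0.9466.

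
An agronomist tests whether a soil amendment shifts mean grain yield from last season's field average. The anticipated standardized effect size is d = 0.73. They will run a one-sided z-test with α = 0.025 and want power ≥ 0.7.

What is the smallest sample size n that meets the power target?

n = 12

For power 0.7 need Φ(δ − z_{0.025}) = 0.7, so δ = z_{0.025} + z_{0.30} = 1.960 + 0.524 = 2.484.
δ = d·√n ⇒ n = (δ/d)² = (2.484 / 0.73)² = 11.58.
Round up to the next whole unit.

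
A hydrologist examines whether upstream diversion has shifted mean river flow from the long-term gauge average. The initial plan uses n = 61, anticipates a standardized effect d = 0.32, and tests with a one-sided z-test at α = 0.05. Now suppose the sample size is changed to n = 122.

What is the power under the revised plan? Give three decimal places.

With n = 122: δ = d·√n = 0.32 × √122 = 3.5345. Critical value z_{0.05} = 1.645.
Revised power = P(Z > 1.645 − δ) = Φ(1.890) = 0.9706.

Power ≈ 0.971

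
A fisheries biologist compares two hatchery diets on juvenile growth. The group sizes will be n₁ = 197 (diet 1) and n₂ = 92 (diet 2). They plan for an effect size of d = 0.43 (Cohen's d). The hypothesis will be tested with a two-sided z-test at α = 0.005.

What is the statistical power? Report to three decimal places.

Noncentrality parameter: δ = d / √(1/n₁ + 1/n₂) = 0.43 / √(1/197 + 1/92) = 3.4052
Two-sided α = 0.005 → critical value z_{0.0025} = 2.807.
Power = Φ(δ − 2.807) + Φ(−δ − 2.807) = Φ(0.598) + Φ(-6.212) = 0.7251 + 0.0000 = 0.7251.

Power ≈ 0.725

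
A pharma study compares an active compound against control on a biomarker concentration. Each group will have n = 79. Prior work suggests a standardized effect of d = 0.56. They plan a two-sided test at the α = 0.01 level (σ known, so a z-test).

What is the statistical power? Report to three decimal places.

Power ≈ 0.827

Noncentrality parameter: δ = d·√(n/2) = 0.56 × √(79/2) = 3.5195
Two-sided α = 0.01 → critical value z_{0.005} = 2.576.
Power = Φ(δ − 2.576) + Φ(−δ − 2.576) = Φ(0.944) + Φ(-6.095) = 0.8273 + 0.0000 = 0.8273.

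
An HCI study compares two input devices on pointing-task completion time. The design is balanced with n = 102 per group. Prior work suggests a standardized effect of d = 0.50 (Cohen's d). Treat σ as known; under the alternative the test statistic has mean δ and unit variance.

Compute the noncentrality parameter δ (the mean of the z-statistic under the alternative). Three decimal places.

δ ≈ 3.571

The noncentrality parameter scales effect size by the design's sample-size factor: δ = d·√(n/2) = 0.50 × √(102/2) = 3.5707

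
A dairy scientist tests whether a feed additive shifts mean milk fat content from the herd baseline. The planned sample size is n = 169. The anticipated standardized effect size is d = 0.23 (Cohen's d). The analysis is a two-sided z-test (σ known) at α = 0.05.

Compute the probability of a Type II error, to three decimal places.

Noncentrality parameter: δ = d·√n = 0.23 × √169 = 2.9900
Critical value for a two-sided test at α = 0.05: z_{α/2} = 1.960.
Power = Φ(δ − 1.960) + Φ(−δ − 1.960) = Φ(1.030) + Φ(-4.950) = 0.8485 + 0.0000 = 0.8485.
Type II error: β = 1 − power = 1 − 0.8485 = 0.1515.

β ≈ 0.151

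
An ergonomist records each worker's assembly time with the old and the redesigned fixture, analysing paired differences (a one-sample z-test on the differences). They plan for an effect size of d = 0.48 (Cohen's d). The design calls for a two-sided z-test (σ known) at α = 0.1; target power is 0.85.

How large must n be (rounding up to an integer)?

n = 32

Set Φ(δ − 1.645) = 0.85; then δ − 1.645 = Φ⁻¹(0.85) = 1.036, giving δ = 2.681.
(Ignoring the negligible lower-tail rejection probability gives the usual closed-form inversion.)
δ = d·√n ⇒ n = (δ/d)² = (2.681 / 0.48)² = 31.20.
Rounding up, n = 32.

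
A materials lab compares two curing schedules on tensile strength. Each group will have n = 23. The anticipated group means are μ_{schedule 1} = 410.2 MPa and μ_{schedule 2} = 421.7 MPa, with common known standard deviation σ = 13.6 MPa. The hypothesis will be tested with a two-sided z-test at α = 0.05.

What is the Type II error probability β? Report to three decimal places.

β ≈ 0.182

Standardized effect: d = |μ_{schedule 1} − μ_{schedule 2}| / σ = |410.2 − 421.7| / 13.6 = 0.8456
Noncentrality parameter: δ = d·√(n/2) = 0.8456 × √(23/2) = 2.8675
Two-sided α = 0.05 → critical value z_{0.025} = 1.960.
Power = Φ(δ − 1.960) + Φ(−δ − 1.960) = Φ(0.908) + Φ(-4.827) = 0.8179 + 0.0000 = 0.8179.
Type II error: β = 1 − power = 1 − 0.8179 = 0.1821.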